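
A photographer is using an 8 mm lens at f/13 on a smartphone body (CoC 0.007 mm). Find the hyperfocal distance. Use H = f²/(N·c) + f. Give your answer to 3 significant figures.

0.711 m

Hyperfocal distance H = f²/(N·c) + f = 8²/(13 × 0.007) + 8 = 64/0.091 + 8 ≈ 711.3 mm ≈ 0.711 m.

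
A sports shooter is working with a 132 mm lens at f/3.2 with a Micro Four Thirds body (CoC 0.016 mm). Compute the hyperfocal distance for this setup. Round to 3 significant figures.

Hyperfocal distance H = f²/(N·c) + f = 132²/(3.2 × 0.016) + 132 = 17424/0.0512 + 132 ≈ 340444.5 mm ≈ 340 m.

340 m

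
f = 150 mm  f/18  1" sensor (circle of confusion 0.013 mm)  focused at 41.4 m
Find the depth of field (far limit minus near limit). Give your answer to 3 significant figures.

43.5 m

Hyperfocal distance H = f²/(N·c) + f = 150²/(18 × 0.013) + 150 = 22500/0.234 + 150 ≈ 96303.8 mm ≈ 96.30 m.
Near limit Dn = s·(H − f)/(H + s − 2f) = 41400 × (96303.8 − 150) / (96303.8 + 41400 − 2 × 150) = 41400 × 96153.8 / 137403.8 ≈ 28971 mm.
Far limit Df = s·(H − f)/(H − s) = 41400 × (96303.8 − 150) / (96303.8 − 41400) = 41400 × 96153.8 / 54903.8 ≈ 72504 mm.
Depth of field = Df − Dn = 72504 − 28971 ≈ 43533 mm ≈ 43.5 m.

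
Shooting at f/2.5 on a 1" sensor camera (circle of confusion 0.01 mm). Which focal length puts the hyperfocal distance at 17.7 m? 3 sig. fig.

21.0 mm

From H = f²/(N·c) + f, with f ≪ H: f ≈ √(H·N·c) = √(17700 × 2.5 × 0.01) = √442.50 ≈ 21.04 mm.
The +f correction barely moves this — solving exactly, f² + N·c·f − N·c·H = 0 ⇒ f = (−N·c + √((N·c)² + 4·N·c·H))/2 = (−0.025 + √1770.0)/2 ≈ 21.023 mm, so f ≈ 21.0 mm.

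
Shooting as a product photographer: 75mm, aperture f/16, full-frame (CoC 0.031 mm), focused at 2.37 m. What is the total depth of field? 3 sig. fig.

1.00 m

Hyperfocal distance H = f²/(N·c) + f = 75²/(16 × 0.031) + 75 = 5625/0.496 + 75 ≈ 11415.7 mm ≈ 11.42 m.
Near limit Dn = s·(H − f)/(H + s − 2f) = 2370 × (11415.7 − 75) / (11415.7 + 2370 − 2 × 75) = 2370 × 11340.7 / 13635.7 ≈ 1971.1 mm.
Far limit Df = s·(H − f)/(H − s) = 2370 × (11415.7 − 75) / (11415.7 − 2370) = 2370 × 11340.7 / 9045.7 ≈ 2971.3 mm.
Depth of field = Df − Dn = 2971.3 − 1971.1 ≈ 1000.2 mm ≈ 1.00 m.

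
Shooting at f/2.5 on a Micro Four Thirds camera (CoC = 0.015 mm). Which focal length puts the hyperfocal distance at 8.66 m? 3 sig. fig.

From H = f²/(N·c) + f, with f ≪ H: f ≈ √(H·N·c) = √(8660 × 2.5 × 0.015) = √324.75 ≈ 18.02 mm.
The +f correction barely moves this — solving exactly, f² + N·c·f − N·c·H = 0 ⇒ f = (−N·c + √((N·c)² + 4·N·c·H))/2 = (−0.0375 + √1299.0)/2 ≈ 18.002 mm, so f ≈ 18.0 mm.

18.0 mm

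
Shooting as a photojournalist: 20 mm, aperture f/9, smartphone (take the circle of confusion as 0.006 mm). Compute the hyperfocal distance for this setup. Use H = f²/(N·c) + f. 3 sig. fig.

7.43 m

Hyperfocal distance H = f²/(N·c) + f = 20²/(9 × 0.006) + 20 = 400/0.054 + 20 ≈ 7427.4 mm ≈ 7.43 m.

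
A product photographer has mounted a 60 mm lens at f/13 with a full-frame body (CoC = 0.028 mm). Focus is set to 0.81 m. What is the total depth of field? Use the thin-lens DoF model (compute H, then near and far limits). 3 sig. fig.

124 mm

Hyperfocal distance H = f²/(N·c) + f = 60²/(13 × 0.028) + 60 = 3600/0.364 + 60 ≈ 9950.1 mm ≈ 9.950 m.
Near limit Dn = s·(H − f)/(H + s − 2f) = 810 × (9950.1 − 60) / (9950.1 + 810 − 2 × 60) = 810 × 9890.1 / 10640.1 ≈ 752.90 mm.
Far limit Df = s·(H − f)/(H − s) = 810 × (9950.1 − 60) / (9950.1 − 810) = 810 × 9890.1 / 9140.1 ≈ 876.47 mm.
Depth of field = Df − Dn = 876.47 − 752.90 ≈ 123.57 mm.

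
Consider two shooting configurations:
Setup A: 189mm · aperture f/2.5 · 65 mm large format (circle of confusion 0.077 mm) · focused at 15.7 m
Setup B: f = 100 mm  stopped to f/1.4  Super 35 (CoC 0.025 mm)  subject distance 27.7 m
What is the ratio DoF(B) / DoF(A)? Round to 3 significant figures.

Setup A: H = 189²/(2.5×0.077) + 189 ≈ 185752.6 mm; DoF = Df − Dn = 17132.0 − 14488.9 ≈ 2643.1 mm.
Setup B: H = 100²/(1.4×0.025) + 100 ≈ 285814.3 mm; DoF = Df − Dn = 30661.9 − 25259.9 ≈ 5402.0 mm.
Ratio = 5402.0 / 2643.1 ≈ 2.04.

2.04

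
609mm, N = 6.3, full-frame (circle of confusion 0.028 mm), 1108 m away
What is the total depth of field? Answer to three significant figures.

Hyperfocal distance H = f²/(N·c) + f = 609²/(6.3 × 0.028) + 609 = 370881/0.1764 + 609 ≈ 2103109.0 mm ≈ 2103 m.
Near limit Dn = s·(H − f)/(H + s − 2f) = 1108000 × (2103109.0 − 609) / (2103109.0 + 1108000 − 2 × 609) = 1108000 × 2102500.0 / 3209891.0 ≈ 725747 mm.
Far limit Df = s·(H − f)/(H − s) = 1108000 × (2103109.0 − 609) / (2103109.0 − 1108000) = 1108000 × 2102500.0 / 995109.0 ≈ 2341020 mm.
Depth of field = Df − Dn = 2341020 − 725747 ≈ 1615273 mm ≈ 1620 m.

1620 m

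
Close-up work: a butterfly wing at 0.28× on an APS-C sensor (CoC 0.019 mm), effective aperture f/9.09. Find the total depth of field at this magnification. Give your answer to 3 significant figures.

4.41 mm

At magnification m, DoF ≈ 2·N_eff·c/m² = 2 × 9.09 × 0.019 / 0.28² = 0.3454 / 0.0784 ≈ 4.41 mm.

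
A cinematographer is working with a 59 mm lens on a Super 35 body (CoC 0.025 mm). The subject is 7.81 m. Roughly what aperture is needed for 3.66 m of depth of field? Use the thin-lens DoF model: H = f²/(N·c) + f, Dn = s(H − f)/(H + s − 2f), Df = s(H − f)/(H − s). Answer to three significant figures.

Write h = H − f = f²/(N·c). The thin-lens limits are Dn = s·h/(h + (s−f)) and Df = s·h/(h − (s−f)), so DoF = Df − Dn = 2·s·(s−f)·h / (h² − (s−f)²).
That is a quadratic in h: DoF·h² − 2·s·(s−f)·h − DoF·(s−f)² = 0 ⇒ h = (s−f)·(s + √(s² + DoF²)) / DoF = 7751 × (7810 + √(7810² + 3660²)) / 3660 = 7751 × (7810 + 8625.06) / 3660 ≈ 34806 mm.
Then N = f²/(c·h) = 59² / (0.025 × 34806) = 3481 / 870.14 ≈ 4.

f/4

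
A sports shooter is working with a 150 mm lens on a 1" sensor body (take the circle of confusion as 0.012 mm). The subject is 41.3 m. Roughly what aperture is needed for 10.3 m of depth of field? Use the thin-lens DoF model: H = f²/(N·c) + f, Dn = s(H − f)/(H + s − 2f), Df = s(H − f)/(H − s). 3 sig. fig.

f/5.60

Write h = H − f = f²/(N·c). The thin-lens limits are Dn = s·h/(h + (s−f)) and Df = s·h/(h − (s−f)), so DoF = Df − Dn = 2·s·(s−f)·h / (h² − (s−f)²).
That is a quadratic in h: DoF·h² − 2·s·(s−f)·h − DoF·(s−f)² = 0 ⇒ h = (s−f)·(s + √(s² + DoF²)) / DoF = 41150 × (41300 + √(41300² + 10300²)) / 10300 = 41150 × (41300 + 42565.0) / 10300 ≈ 335053 mm.
Then N = f²/(c·h) = 150² / (0.012 × 335053) = 22500 / 4020.6 ≈ 5.60.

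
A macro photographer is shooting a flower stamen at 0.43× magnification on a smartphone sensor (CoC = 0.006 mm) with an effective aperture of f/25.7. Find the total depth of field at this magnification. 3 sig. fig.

At magnification m, DoF ≈ 2·N_eff·c/m² = 2 × 25.7 × 0.006 / 0.43² = 0.3084 / 0.1849 ≈ 1.67 mm.

1.67 mm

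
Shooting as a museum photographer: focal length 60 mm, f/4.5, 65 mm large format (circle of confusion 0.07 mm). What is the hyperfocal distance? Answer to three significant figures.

Hyperfocal distance H = f²/(N·c) + f = 60²/(4.5 × 0.07) + 60 = 3600/0.315 + 60 ≈ 11488.6 mm ≈ 11.5 m.

11.5 m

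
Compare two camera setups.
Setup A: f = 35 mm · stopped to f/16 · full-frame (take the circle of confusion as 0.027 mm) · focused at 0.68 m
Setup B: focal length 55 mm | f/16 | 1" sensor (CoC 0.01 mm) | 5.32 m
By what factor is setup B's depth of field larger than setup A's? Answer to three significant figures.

Setup A: H = 35²/(16×0.027) + 35 ≈ 2870.6 mm; DoF = Df − Dn = 880.21 − 553.99 ≈ 326.22 mm.
Setup B: H = 55²/(16×0.01) + 55 ≈ 18961.2 mm; DoF = Df − Dn = 7373.3 − 4161.2 ≈ 3212.1 mm.
Ratio = 3212.1 / 326.22 ≈ 9.85.

9.85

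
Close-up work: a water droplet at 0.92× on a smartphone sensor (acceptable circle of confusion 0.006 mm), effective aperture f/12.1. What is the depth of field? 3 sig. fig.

0.172 mm

At magnification m, DoF ≈ 2·N_eff·c/m² = 2 × 12.1 × 0.006 / 0.92² = 0.1452 / 0.8464 ≈ 0.172 mm.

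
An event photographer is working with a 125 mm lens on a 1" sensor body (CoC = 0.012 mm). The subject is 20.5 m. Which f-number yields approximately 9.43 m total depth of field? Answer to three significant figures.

Write h = H − f = f²/(N·c). The thin-lens limits are Dn = s·h/(h + (s−f)) and Df = s·h/(h − (s−f)), so DoF = Df − Dn = 2·s·(s−f)·h / (h² − (s−f)²).
That is a quadratic in h: DoF·h² − 2·s·(s−f)·h − DoF·(s−f)² = 0 ⇒ h = (s−f)·(s + √(s² + DoF²)) / DoF = 20375 × (20500 + √(20500² + 9430²)) / 9430 = 20375 × (20500 + 22564.9) / 9430 ≈ 93049 mm.
Then N = f²/(c·h) = 125² / (0.012 × 93049) = 15625 / 1116.6 ≈ 14.

f/14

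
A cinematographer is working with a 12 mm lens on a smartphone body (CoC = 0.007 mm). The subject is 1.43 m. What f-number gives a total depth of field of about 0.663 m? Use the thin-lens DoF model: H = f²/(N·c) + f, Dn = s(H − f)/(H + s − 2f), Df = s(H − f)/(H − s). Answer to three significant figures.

f/3.20

Write h = H − f = f²/(N·c). The thin-lens limits are Dn = s·h/(h + (s−f)) and Df = s·h/(h − (s−f)), so DoF = Df − Dn = 2·s·(s−f)·h / (h² − (s−f)²).
That is a quadratic in h: DoF·h² − 2·s·(s−f)·h − DoF·(s−f)² = 0 ⇒ h = (s−f)·(s + √(s² + DoF²)) / DoF = 1418 × (1430 + √(1430² + 663²)) / 663 = 1418 × (1430 + 1576.22) / 663 ≈ 6429.6 mm.
Then N = f²/(c·h) = 12² / (0.007 × 6429.6) = 144 / 45.007 ≈ 3.20.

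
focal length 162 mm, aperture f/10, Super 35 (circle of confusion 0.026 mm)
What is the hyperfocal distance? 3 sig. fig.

Hyperfocal distance H = f²/(N·c) + f = 162²/(10 × 0.026) + 162 = 26244/0.26 + 162 ≈ 101100.5 mm ≈ 101 m.

101 m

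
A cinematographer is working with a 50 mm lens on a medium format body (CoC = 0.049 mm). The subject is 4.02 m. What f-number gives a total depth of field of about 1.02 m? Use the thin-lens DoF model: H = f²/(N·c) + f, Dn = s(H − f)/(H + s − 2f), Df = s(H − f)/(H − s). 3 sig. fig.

Write h = H − f = f²/(N·c). The thin-lens limits are Dn = s·h/(h + (s−f)) and Df = s·h/(h − (s−f)), so DoF = Df − Dn = 2·s·(s−f)·h / (h² − (s−f)²).
That is a quadratic in h: DoF·h² − 2·s·(s−f)·h − DoF·(s−f)² = 0 ⇒ h = (s−f)·(s + √(s² + DoF²)) / DoF = 3970 × (4020 + √(4020² + 1020²)) / 1020 = 3970 × (4020 + 4147.38) / 1020 ≈ 31789 mm.
Then N = f²/(c·h) = 50² / (0.049 × 31789) = 2500 / 1557.6 ≈ 1.60.

f/1.60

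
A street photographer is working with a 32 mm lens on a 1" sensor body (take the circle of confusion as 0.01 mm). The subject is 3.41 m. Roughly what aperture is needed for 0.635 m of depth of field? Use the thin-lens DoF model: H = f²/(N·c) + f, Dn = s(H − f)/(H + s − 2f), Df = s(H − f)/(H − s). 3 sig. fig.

Write h = H − f = f²/(N·c). The thin-lens limits are Dn = s·h/(h + (s−f)) and Df = s·h/(h − (s−f)), so DoF = Df − Dn = 2·s·(s−f)·h / (h² − (s−f)²).
That is a quadratic in h: DoF·h² − 2·s·(s−f)·h − DoF·(s−f)² = 0 ⇒ h = (s−f)·(s + √(s² + DoF²)) / DoF = 3378 × (3410 + √(3410² + 635²)) / 635 = 3378 × (3410 + 3468.62) / 635 ≈ 36592 mm.
Then N = f²/(c·h) = 32² / (0.01 × 36592) = 1024 / 365.92 ≈ 2.80.

f/2.80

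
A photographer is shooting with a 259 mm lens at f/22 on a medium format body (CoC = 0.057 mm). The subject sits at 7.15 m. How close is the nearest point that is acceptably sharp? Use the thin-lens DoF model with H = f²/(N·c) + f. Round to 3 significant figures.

Hyperfocal distance H = f²/(N·c) + f = 259²/(22 × 0.057) + 259 = 67081/1.254 + 259 ≈ 53752.6 mm ≈ 53.75 m.
Near limit Dn = s·(H − f)/(H + s − 2f) = 7150 × (53752.6 − 259) / (53752.6 + 7150 − 2 × 259) = 7150 × 53493.6 / 60384.6 ≈ 6334.1 mm ≈ 6.33 m.

6.33 m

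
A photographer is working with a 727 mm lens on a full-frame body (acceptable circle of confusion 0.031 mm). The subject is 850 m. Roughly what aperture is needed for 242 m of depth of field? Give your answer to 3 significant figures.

f/2.80

Write h = H − f = f²/(N·c). The thin-lens limits are Dn = s·h/(h + (s−f)) and Df = s·h/(h − (s−f)), so DoF = Df − Dn = 2·s·(s−f)·h / (h² − (s−f)²).
That is a quadratic in h: DoF·h² − 2·s·(s−f)·h − DoF·(s−f)² = 0 ⇒ h = (s−f)·(s + √(s² + DoF²)) / DoF = 849273 × (850000 + √(850000² + 242000²)) / 242000 = 849273 × (850000 + 883778) / 242000 ≈ 6084509 mm.
Then N = f²/(c·h) = 727² / (0.031 × 6084509) = 528529 / 188620 ≈ 2.80.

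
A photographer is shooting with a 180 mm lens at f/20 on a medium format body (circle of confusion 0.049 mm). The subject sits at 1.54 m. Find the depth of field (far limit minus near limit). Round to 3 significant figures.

127 mm

Hyperfocal distance H = f²/(N·c) + f = 180²/(20 × 0.049) + 180 = 32400/0.98 + 180 ≈ 33241.2 mm ≈ 33.24 m.
Near limit Dn = s·(H − f)/(H + s − 2f) = 1540 × (33241.2 − 180) / (33241.2 + 1540 − 2 × 180) = 1540 × 33061.2 / 34421.2 ≈ 1479.15 mm.
Far limit Df = s·(H − f)/(H − s) = 1540 × (33241.2 − 180) / (33241.2 − 1540) = 1540 × 33061.2 / 31701.2 ≈ 1606.07 mm.
Depth of field = Df − Dn = 1606.07 − 1479.15 ≈ 126.92 mm.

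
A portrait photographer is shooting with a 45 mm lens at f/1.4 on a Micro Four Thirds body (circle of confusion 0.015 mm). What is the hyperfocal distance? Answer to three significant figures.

Hyperfocal distance H = f²/(N·c) + f = 45²/(1.4 × 0.015) + 45 = 2025/0.021 + 45 ≈ 96473.6 mm ≈ 96.5 m.

96.5 m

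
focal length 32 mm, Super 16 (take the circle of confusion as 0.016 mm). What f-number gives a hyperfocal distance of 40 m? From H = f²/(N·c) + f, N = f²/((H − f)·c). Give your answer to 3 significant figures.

Rearrange H = f²/(N·c) + f for N: N = f² / ((H − f)·c).
N = 32² / ((40000 − 32) × 0.016) = 1024 / 639.5 ≈ 1.60.

f/1.60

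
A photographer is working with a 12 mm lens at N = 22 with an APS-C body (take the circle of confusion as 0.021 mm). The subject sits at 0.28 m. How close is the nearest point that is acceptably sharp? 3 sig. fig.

Hyperfocal distance H = f²/(N·c) + f = 12²/(22 × 0.021) + 12 = 144/0.462 + 12 ≈ 323.7 mm ≈ 0.324 m.
Near limit Dn = s·(H − f)/(H + s − 2f) = 280 × (323.7 − 12) / (323.7 + 280 − 2 × 12) = 280 × 311.7 / 579.7 ≈ 150.55 mm.

151 mm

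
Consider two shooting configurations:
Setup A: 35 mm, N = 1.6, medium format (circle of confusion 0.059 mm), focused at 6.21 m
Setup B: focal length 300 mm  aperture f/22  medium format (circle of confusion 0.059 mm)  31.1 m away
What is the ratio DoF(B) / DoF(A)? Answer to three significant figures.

4.51

Setup A: H = 35²/(1.6×0.059) + 35 ≈ 13011.7 mm; DoF = Df − Dn = 11847.8 − 4207.7 ≈ 7640.1 mm.
Setup B: H = 300²/(22×0.059) + 300 ≈ 69637.4 mm; DoF = Df − Dn = 55956 − 21534 ≈ 34422 mm.
Ratio = 34422 / 7640.1 ≈ 4.51.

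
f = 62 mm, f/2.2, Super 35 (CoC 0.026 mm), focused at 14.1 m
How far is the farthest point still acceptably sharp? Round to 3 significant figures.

17.8 m

Hyperfocal distance H = f²/(N·c) + f = 62²/(2.2 × 0.026) + 62 = 3844/0.0572 + 62 ≈ 67264.8 mm ≈ 67.26 m.
Far limit Df = s·(H − f)/(H − s) = 14100 × (67264.8 − 62) / (67264.8 − 14100) = 14100 × 67202.8 / 53164.8 ≈ 17823 mm ≈ 17.8 m.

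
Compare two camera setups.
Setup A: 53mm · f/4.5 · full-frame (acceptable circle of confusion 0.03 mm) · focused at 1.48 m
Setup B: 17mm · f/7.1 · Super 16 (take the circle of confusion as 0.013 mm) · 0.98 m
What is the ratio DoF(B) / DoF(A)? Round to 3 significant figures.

Setup A: H = 53²/(4.5×0.03) + 53 ≈ 20860.4 mm; DoF = Df − Dn = 1588.97 − 1385.01 ≈ 203.96 mm.
Setup B: H = 17²/(7.1×0.013) + 17 ≈ 3148.1 mm; DoF = Df − Dn = 1415.29 − 749.49 ≈ 665.80 mm.
Ratio = 665.80 / 203.96 ≈ 3.26.

3.26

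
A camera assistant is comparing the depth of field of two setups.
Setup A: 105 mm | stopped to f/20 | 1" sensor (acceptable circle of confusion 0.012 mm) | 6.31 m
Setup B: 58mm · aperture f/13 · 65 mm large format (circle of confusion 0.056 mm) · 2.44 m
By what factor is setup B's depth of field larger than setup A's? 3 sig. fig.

1.97

Setup A: H = 105²/(20×0.012) + 105 ≈ 46042.5 mm; DoF = Df − Dn = 7295.4 − 5559.1 ≈ 1736.3 mm.
Setup B: H = 58²/(13×0.056) + 58 ≈ 4678.9 mm; DoF = Df − Dn = 5036.0 − 1610.0 ≈ 3426.0 mm.
Ratio = 3426.0 / 1736.3 ≈ 1.97.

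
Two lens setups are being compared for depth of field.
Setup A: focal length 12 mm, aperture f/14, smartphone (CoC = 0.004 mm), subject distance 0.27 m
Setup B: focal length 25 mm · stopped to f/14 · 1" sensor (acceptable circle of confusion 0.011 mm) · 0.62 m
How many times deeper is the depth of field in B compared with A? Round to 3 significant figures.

Setup A: H = 12²/(14×0.004) + 12 ≈ 2583.4 mm; DoF = Df − Dn = 300.111 − 245.380 ≈ 54.731 mm.
Setup B: H = 25²/(14×0.011) + 25 ≈ 4083.4 mm; DoF = Df − Dn = 726.51 − 540.73 ≈ 185.78 mm.
Ratio = 185.78 / 54.731 ≈ 3.39.

3.39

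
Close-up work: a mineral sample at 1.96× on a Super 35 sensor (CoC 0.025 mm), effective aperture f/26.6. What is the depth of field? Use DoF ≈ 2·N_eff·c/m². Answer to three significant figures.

0.346 mm

At magnification m, DoF ≈ 2·N_eff·c/m² = 2 × 26.6 × 0.025 / 1.96² = 1.33 / 3.842 ≈ 0.346 mm.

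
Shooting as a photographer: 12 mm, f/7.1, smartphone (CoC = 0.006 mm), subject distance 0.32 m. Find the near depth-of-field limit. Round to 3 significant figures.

293 mm

Hyperfocal distance H = f²/(N·c) + f = 12²/(7.1 × 0.006) + 12 = 144/0.0426 + 12 ≈ 3392.3 mm ≈ 3.392 m.
Near limit Dn = s·(H − f)/(H + s − 2f) = 320 × (3392.3 − 12) / (3392.3 + 320 − 2 × 12) = 320 × 3380.3 / 3688.3 ≈ 293.28 mm.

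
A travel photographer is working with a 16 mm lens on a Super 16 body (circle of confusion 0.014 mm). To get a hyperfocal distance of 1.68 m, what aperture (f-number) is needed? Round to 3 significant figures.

f/11

Rearrange H = f²/(N·c) + f for N: N = f² / ((H − f)·c).
N = 16² / ((1680 − 16) × 0.014) = 256 / 23.30 ≈ 11.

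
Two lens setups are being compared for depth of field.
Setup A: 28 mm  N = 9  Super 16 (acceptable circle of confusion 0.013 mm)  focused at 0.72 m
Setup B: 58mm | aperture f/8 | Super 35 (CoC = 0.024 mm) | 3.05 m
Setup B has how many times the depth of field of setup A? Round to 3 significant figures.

7.14

Setup A: H = 28²/(9×0.013) + 28 ≈ 6728.9 mm; DoF = Df − Dn = 802.92 − 652.61 ≈ 150.31 mm.
Setup B: H = 58²/(8×0.024) + 58 ≈ 17578.8 mm; DoF = Df − Dn = 3678.1 − 2605.1 ≈ 1073.0 mm.
Ratio = 1073.0 / 150.31 ≈ 7.14.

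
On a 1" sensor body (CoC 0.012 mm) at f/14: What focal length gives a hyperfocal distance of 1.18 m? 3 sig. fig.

14.0 mm

From H = f²/(N·c) + f, with f ≪ H: f ≈ √(H·N·c) = √(1180 × 14 × 0.012) = √198.24 ≈ 14.08 mm.
Exact: f² + N·c·f − N·c·H = 0 ⇒ f = (−N·c + √((N·c)² + 4·N·c·H))/2 = (−0.168 + √792.99)/2 ≈ 13.996 mm ≈ 14.0 mm.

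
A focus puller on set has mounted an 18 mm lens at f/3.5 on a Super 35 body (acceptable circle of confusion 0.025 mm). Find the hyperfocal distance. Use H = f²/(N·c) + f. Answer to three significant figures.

3.72 m

Hyperfocal distance H = f²/(N·c) + f = 18²/(3.5 × 0.025) + 18 = 324/0.0875 + 18 ≈ 3720.9 mm ≈ 3.72 m.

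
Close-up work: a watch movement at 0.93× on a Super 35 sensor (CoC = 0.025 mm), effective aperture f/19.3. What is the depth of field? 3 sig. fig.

1.12 mm

At magnification m, DoF ≈ 2·N_eff·c/m² = 2 × 19.3 × 0.025 / 0.93² = 0.965 / 0.8649 ≈ 1.12 mm.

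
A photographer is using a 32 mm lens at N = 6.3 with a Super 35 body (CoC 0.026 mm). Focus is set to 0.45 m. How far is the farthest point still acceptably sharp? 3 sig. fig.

Hyperfocal distance H = f²/(N·c) + f = 32²/(6.3 × 0.026) + 32 = 1024/0.1638 + 32 ≈ 6283.5 mm ≈ 6.284 m.
Far limit Df = s·(H − f)/(H − s) = 450 × (6283.5 − 32) / (6283.5 − 450) = 450 × 6251.5 / 5833.5 ≈ 482.24 mm.

482 mm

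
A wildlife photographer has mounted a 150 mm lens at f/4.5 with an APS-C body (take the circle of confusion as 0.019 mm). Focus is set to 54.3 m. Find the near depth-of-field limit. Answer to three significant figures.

45.0 m

Hyperfocal distance H = f²/(N·c) + f = 150²/(4.5 × 0.019) + 150 = 22500/0.0855 + 150 ≈ 263307.9 mm ≈ 263.3 m.
Near limit Dn = s·(H − f)/(H + s − 2f) = 54300 × (263307.9 − 150) / (263307.9 + 54300 − 2 × 150) = 54300 × 263157.9 / 317307.9 ≈ 45033 mm ≈ 45.0 m.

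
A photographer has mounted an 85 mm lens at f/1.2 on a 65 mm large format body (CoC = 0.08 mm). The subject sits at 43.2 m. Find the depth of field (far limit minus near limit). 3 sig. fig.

73.7 m

Hyperfocal distance H = f²/(N·c) + f = 85²/(1.2 × 0.08) + 85 = 7225/0.096 + 85 ≈ 75345.4 mm ≈ 75.35 m.
Near limit Dn = s·(H − f)/(H + s − 2f) = 43200 × (75345.4 − 85) / (75345.4 + 43200 − 2 × 85) = 43200 × 75260.4 / 118375.4 ≈ 27466 mm.
Far limit Df = s·(H − f)/(H − s) = 43200 × (75345.4 − 85) / (75345.4 − 43200) = 43200 × 75260.4 / 32145.4 ≈ 101142 mm.
Depth of field = Df − Dn = 101142 − 27466 ≈ 73676 mm ≈ 73.7 m.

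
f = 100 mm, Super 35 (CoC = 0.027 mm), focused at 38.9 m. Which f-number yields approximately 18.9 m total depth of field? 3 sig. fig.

Write h = H − f = f²/(N·c). The thin-lens limits are Dn = s·h/(h + (s−f)) and Df = s·h/(h − (s−f)), so DoF = Df − Dn = 2·s·(s−f)·h / (h² − (s−f)²).
That is a quadratic in h: DoF·h² − 2·s·(s−f)·h − DoF·(s−f)² = 0 ⇒ h = (s−f)·(s + √(s² + DoF²)) / DoF = 38800 × (38900 + √(38900² + 18900²)) / 18900 = 38800 × (38900 + 43248.4) / 18900 ≈ 168643 mm.
Then N = f²/(c·h) = 100² / (0.027 × 168643) = 10000 / 4553.4 ≈ 2.20.

f/2.20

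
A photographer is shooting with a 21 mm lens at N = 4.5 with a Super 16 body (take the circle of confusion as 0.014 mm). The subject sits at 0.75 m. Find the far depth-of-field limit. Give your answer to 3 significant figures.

Hyperfocal distance H = f²/(N·c) + f = 21²/(4.5 × 0.014) + 21 = 441/0.063 + 21 ≈ 7021.0 mm ≈ 7.021 m.
Far limit Df = s·(H − f)/(H − s) = 750 × (7021.0 − 21) / (7021.0 − 750) = 750 × 7000.0 / 6271.0 ≈ 837.19 mm ≈ 0.837 m.

0.837 m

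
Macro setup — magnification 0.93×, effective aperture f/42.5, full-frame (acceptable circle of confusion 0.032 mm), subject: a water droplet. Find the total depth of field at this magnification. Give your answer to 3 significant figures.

3.14 mm

At magnification m, DoF ≈ 2·N_eff·c/m² = 2 × 42.5 × 0.032 / 0.93² = 2.72 / 0.8649 ≈ 3.14 mm.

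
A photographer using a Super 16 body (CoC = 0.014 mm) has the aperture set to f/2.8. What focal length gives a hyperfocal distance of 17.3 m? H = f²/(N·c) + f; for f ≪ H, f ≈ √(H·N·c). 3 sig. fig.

26.0 mm

From H = f²/(N·c) + f, with f ≪ H: f ≈ √(H·N·c) = √(17300 × 2.8 × 0.014) = √678.16 ≈ 26.04 mm.
The +f correction barely moves this — solving exactly, f² + N·c·f − N·c·H = 0 ⇒ f = (−N·c + √((N·c)² + 4·N·c·H))/2 = (−0.0392 + √2712.6)/2 ≈ 26.022 mm, so f ≈ 26.0 mm.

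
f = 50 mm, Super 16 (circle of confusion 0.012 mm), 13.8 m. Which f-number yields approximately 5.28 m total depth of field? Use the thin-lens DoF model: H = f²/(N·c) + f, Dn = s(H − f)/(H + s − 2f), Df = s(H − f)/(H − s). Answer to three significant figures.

Write h = H − f = f²/(N·c). The thin-lens limits are Dn = s·h/(h + (s−f)) and Df = s·h/(h − (s−f)), so DoF = Df − Dn = 2·s·(s−f)·h / (h² − (s−f)²).
That is a quadratic in h: DoF·h² − 2·s·(s−f)·h − DoF·(s−f)² = 0 ⇒ h = (s−f)·(s + √(s² + DoF²)) / DoF = 13750 × (13800 + √(13800² + 5280²)) / 5280 = 13750 × (13800 + 14775.6) / 5280 ≈ 74416 mm.
Then N = f²/(c·h) = 50² / (0.012 × 74416) = 2500 / 892.99 ≈ 2.80.

f/2.80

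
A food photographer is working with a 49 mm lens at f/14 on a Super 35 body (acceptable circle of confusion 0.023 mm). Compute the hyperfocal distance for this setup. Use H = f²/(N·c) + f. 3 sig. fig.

7.51 m

Hyperfocal distance H = f²/(N·c) + f = 49²/(14 × 0.023) + 49 = 2401/0.322 + 49 ≈ 7505.5 mm ≈ 7.51 m.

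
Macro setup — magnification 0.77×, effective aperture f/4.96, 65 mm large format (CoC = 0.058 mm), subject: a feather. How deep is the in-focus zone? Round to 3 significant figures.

At magnification m, DoF ≈ 2·N_eff·c/m² = 2 × 4.96 × 0.058 / 0.77² = 0.5754 / 0.5929 ≈ 0.97 mm.

0.970 mm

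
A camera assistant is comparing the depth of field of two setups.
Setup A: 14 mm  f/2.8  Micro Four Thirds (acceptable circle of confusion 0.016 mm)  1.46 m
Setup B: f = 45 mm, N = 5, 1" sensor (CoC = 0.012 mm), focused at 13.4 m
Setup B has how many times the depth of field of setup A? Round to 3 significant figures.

Setup A: H = 14²/(2.8×0.016) + 14 ≈ 4389.0 mm; DoF = Df − Dn = 2180.8 − 1097.3 ≈ 1083.5 mm.
Setup B: H = 45²/(5×0.012) + 45 ≈ 33795.0 mm; DoF = Df − Dn = 22175 − 9601 ≈ 12574 mm.
Ratio = 12574 / 1083.5 ≈ 11.6.

11.6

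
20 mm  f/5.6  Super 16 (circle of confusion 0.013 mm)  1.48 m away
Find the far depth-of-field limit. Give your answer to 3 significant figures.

Hyperfocal distance H = f²/(N·c) + f = 20²/(5.6 × 0.013) + 20 = 400/0.0728 + 20 ≈ 5514.5 mm ≈ 5.515 m.
Far limit Df = s·(H − f)/(H − s) = 1480 × (5514.5 − 20) / (5514.5 − 1480) = 1480 × 5494.5 / 4034.5 ≈ 2015.6 mm ≈ 2.02 m.

2.02 m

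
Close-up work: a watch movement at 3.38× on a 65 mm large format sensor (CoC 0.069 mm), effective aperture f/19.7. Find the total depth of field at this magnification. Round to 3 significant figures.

At magnification m, DoF ≈ 2·N_eff·c/m² = 2 × 19.7 × 0.069 / 3.38² = 2.719 / 11.42 ≈ 0.238 mm.

0.238 mm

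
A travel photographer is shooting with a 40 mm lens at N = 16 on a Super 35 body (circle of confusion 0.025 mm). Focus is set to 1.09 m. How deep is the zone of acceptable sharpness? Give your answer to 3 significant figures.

Hyperfocal distance H = f²/(N·c) + f = 40²/(16 × 0.025) + 40 = 1600/0.4 + 40 ≈ 4040.0 mm ≈ 4.040 m.
Near limit Dn = s·(H − f)/(H + s − 2f) = 1090 × (4040.0 − 40) / (4040.0 + 1090 − 2 × 40) = 1090 × 4000.0 / 5050.0 ≈ 863.37 mm.
Far limit Df = s·(H − f)/(H − s) = 1090 × (4040.0 − 40) / (4040.0 − 1090) = 1090 × 4000.0 / 2950.0 ≈ 1477.97 mm.
Depth of field = Df − Dn = 1477.97 − 863.37 ≈ 614.60 mm ≈ 0.615 m.

0.615 m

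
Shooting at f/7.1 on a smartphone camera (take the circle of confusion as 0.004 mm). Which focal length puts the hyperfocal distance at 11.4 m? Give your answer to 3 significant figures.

18.0 mm

From H = f²/(N·c) + f, with f ≪ H: f ≈ √(H·N·c) = √(11400 × 7.1 × 0.004) = √323.76 ≈ 17.99 mm.
The +f correction barely moves this — solving exactly, f² + N·c·f − N·c·H = 0 ⇒ f = (−N·c + √((N·c)² + 4·N·c·H))/2 = (−0.0284 + √1295.0)/2 ≈ 17.979 mm, so f ≈ 18.0 mm.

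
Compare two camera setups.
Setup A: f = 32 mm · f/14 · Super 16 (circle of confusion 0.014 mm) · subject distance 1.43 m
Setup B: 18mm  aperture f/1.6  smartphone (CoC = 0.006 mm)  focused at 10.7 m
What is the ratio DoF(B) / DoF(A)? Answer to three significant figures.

9.13

Setup A: H = 32²/(14×0.014) + 32 ≈ 5256.5 mm; DoF = Df − Dn = 1952.45 − 1128.13 ≈ 824.32 mm.
Setup B: H = 18²/(1.6×0.006) + 18 ≈ 33768.0 mm; DoF = Df − Dn = 15654.8 − 8127.6 ≈ 7527.2 mm.
Ratio = 7527.2 / 824.32 ≈ 9.13.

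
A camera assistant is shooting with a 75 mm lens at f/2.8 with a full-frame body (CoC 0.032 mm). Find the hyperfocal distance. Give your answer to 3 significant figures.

Hyperfocal distance H = f²/(N·c) + f = 75²/(2.8 × 0.032) + 75 = 5625/0.0896 + 75 ≈ 62854.0 mm ≈ 62.9 m.

62.9 m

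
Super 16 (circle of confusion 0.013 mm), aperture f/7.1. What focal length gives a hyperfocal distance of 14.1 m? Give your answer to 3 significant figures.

36.0 mm

From H = f²/(N·c) + f, with f ≪ H: f ≈ √(H·N·c) = √(14100 × 7.1 × 0.013) = √1301.4 ≈ 36.08 mm.
Exact: f² + N·c·f − N·c·H = 0 ⇒ f = (−N·c + √((N·c)² + 4·N·c·H))/2 = (−0.0923 + √5205.7)/2 ≈ 36.029 mm ≈ 36.0 mm.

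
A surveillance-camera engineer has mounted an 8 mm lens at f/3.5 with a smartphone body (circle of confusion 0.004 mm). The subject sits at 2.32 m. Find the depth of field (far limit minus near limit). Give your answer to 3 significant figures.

Hyperfocal distance H = f²/(N·c) + f = 8²/(3.5 × 0.004) + 8 = 64/0.014 + 8 ≈ 4579.4 mm ≈ 4.579 m.
Near limit Dn = s·(H − f)/(H + s − 2f) = 2320 × (4579.4 − 8) / (4579.4 + 2320 − 2 × 8) = 2320 × 4571.4 / 6883.4 ≈ 1540.8 mm.
Far limit Df = s·(H − f)/(H − s) = 2320 × (4579.4 − 8) / (4579.4 − 2320) = 2320 × 4571.4 / 2259.4 ≈ 4694.0 mm.
Depth of field = Df − Dn = 4694.0 − 1540.8 ≈ 3153.2 mm ≈ 3.15 m.

3.15 m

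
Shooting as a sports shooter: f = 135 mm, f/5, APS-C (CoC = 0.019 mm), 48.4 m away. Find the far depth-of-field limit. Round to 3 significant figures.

Hyperfocal distance H = f²/(N·c) + f = 135²/(5 × 0.019) + 135 = 18225/0.095 + 135 ≈ 191977.1 mm ≈ 192.0 m.
Far limit Df = s·(H − f)/(H − s) = 48400 × (191977.1 − 135) / (191977.1 − 48400) = 48400 × 191842.1 / 143577.1 ≈ 64670 mm ≈ 64.7 m.

64.7 m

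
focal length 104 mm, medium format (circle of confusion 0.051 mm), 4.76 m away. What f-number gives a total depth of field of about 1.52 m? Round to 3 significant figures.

Write h = H − f = f²/(N·c). The thin-lens limits are Dn = s·h/(h + (s−f)) and Df = s·h/(h − (s−f)), so DoF = Df − Dn = 2·s·(s−f)·h / (h² − (s−f)²).
That is a quadratic in h: DoF·h² − 2·s·(s−f)·h − DoF·(s−f)² = 0 ⇒ h = (s−f)·(s + √(s² + DoF²)) / DoF = 4656 × (4760 + √(4760² + 1520²)) / 1520 = 4656 × (4760 + 4996.80) / 1520 ≈ 29887 mm.
Then N = f²/(c·h) = 104² / (0.051 × 29887) = 10816 / 1524.2 ≈ 7.10.

f/7.10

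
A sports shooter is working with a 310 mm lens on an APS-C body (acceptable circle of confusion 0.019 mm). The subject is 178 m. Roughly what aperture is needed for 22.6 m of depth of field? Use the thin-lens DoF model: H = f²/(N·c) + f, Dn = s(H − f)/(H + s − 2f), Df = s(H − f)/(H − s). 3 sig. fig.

Write h = H − f = f²/(N·c). The thin-lens limits are Dn = s·h/(h + (s−f)) and Df = s·h/(h − (s−f)), so DoF = Df − Dn = 2·s·(s−f)·h / (h² − (s−f)²).
That is a quadratic in h: DoF·h² − 2·s·(s−f)·h − DoF·(s−f)² = 0 ⇒ h = (s−f)·(s + √(s² + DoF²)) / DoF = 177690 × (178000 + √(178000² + 22600²)) / 22600 = 177690 × (178000 + 179429) / 22600 ≈ 2810246 mm.
Then N = f²/(c·h) = 310² / (0.019 × 2810246) = 96100 / 53395 ≈ 1.80.

f/1.80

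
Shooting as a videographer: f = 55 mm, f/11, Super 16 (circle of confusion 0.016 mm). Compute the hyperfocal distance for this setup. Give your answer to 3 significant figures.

17.2 m

Hyperfocal distance H = f²/(N·c) + f = 55²/(11 × 0.016) + 55 = 3025/0.176 + 55 ≈ 17242.5 mm ≈ 17.2 m.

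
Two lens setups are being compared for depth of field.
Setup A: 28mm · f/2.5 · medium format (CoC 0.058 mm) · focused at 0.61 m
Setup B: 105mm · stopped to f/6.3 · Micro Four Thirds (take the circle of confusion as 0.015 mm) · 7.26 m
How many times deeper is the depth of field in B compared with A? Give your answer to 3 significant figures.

Setup A: H = 28²/(2.5×0.058) + 28 ≈ 5434.9 mm; DoF = Df − Dn = 683.58 − 550.72 ≈ 132.86 mm.
Setup B: H = 105²/(6.3×0.015) + 105 ≈ 116771.7 mm; DoF = Df − Dn = 7734.34 − 6840.48 ≈ 893.86 mm.
Ratio = 893.86 / 132.86 ≈ 6.73.

6.73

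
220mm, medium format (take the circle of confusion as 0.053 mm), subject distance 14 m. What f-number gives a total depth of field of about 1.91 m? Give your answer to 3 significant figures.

f/4.50

Write h = H − f = f²/(N·c). The thin-lens limits are Dn = s·h/(h + (s−f)) and Df = s·h/(h − (s−f)), so DoF = Df − Dn = 2·s·(s−f)·h / (h² − (s−f)²).
That is a quadratic in h: DoF·h² − 2·s·(s−f)·h − DoF·(s−f)² = 0 ⇒ h = (s−f)·(s + √(s² + DoF²)) / DoF = 13780 × (14000 + √(14000² + 1910²)) / 1910 = 13780 × (14000 + 14129.7) / 1910 ≈ 202946 mm.
Then N = f²/(c·h) = 220² / (0.053 × 202946) = 48400 / 10756 ≈ 4.50.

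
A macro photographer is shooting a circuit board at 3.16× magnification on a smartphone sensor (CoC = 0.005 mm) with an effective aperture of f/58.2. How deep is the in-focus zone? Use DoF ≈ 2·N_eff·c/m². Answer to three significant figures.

At magnification m, DoF ≈ 2·N_eff·c/m² = 2 × 58.2 × 0.005 / 3.16² = 0.582 / 9.986 ≈ 0.0583 mm.

0.0583 mm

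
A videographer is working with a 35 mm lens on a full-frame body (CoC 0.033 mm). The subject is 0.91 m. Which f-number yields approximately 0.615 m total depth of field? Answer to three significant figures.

Write h = H − f = f²/(N·c). The thin-lens limits are Dn = s·h/(h + (s−f)) and Df = s·h/(h − (s−f)), so DoF = Df − Dn = 2·s·(s−f)·h / (h² − (s−f)²).
That is a quadratic in h: DoF·h² − 2·s·(s−f)·h − DoF·(s−f)² = 0 ⇒ h = (s−f)·(s + √(s² + DoF²)) / DoF = 875 × (910 + √(910² + 615²)) / 615 = 875 × (910 + 1098.33) / 615 ≈ 2857.4 mm.
Then N = f²/(c·h) = 35² / (0.033 × 2857.4) = 1225 / 94.293 ≈ 13.

f/13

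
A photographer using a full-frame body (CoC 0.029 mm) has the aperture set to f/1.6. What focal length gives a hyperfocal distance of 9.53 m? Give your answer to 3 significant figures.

From H = f²/(N·c) + f, with f ≪ H: f ≈ √(H·N·c) = √(9530 × 1.6 × 0.029) = √442.19 ≈ 21.03 mm.
The +f correction barely moves this — solving exactly, f² + N·c·f − N·c·H = 0 ⇒ f = (−N·c + √((N·c)² + 4·N·c·H))/2 = (−0.0464 + √1768.8)/2 ≈ 21.005 mm, so f ≈ 21.0 mm.

21.0 mm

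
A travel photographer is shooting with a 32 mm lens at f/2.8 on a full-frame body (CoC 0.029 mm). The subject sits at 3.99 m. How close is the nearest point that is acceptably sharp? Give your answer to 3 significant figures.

3.04 m

Hyperfocal distance H = f²/(N·c) + f = 32²/(2.8 × 0.029) + 32 = 1024/0.0812 + 32 ≈ 12642.8 mm ≈ 12.64 m.
Near limit Dn = s·(H − f)/(H + s − 2f) = 3990 × (12642.8 − 32) / (12642.8 + 3990 − 2 × 32) = 3990 × 12610.8 / 16568.8 ≈ 3036.9 mm ≈ 3.04 m.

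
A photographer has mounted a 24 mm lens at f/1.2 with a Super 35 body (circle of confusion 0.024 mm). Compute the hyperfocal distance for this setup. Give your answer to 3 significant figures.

Hyperfocal distance H = f²/(N·c) + f = 24²/(1.2 × 0.024) + 24 = 576/0.0288 + 24 ≈ 20024.0 mm ≈ 20.0 m.

20.0 m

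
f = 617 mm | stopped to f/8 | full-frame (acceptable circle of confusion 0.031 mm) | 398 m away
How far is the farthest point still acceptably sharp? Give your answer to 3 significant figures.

537 m

Hyperfocal distance H = f²/(N·c) + f = 617²/(8 × 0.031) + 617 = 380689/0.248 + 617 ≈ 1535653.3 mm ≈ 1536 m.
Far limit Df = s·(H − f)/(H − s) = 398000 × (1535653.3 − 617) / (1535653.3 − 398000) = 398000 × 1535036.3 / 1137653.3 ≈ 537022 mm ≈ 537 m.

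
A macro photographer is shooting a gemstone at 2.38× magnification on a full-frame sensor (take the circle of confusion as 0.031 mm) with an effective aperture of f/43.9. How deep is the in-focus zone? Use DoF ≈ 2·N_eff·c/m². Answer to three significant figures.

0.481 mm

At magnification m, DoF ≈ 2·N_eff·c/m² = 2 × 43.9 × 0.031 / 2.38² = 2.722 / 5.664 ≈ 0.481 mm.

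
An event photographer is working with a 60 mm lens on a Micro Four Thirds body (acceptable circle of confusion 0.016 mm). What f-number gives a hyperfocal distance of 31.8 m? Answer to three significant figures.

f/7.09

Rearrange H = f²/(N·c) + f for N: N = f² / ((H − f)·c).
N = 60² / ((31800 − 60) × 0.016) = 3600 / 507.8 ≈ 7.09.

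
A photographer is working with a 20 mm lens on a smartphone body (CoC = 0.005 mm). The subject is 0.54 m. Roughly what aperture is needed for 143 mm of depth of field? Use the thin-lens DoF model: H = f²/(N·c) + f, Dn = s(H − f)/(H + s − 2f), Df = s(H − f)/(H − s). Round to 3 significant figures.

f/20

Write h = H − f = f²/(N·c). The thin-lens limits are Dn = s·h/(h + (s−f)) and Df = s·h/(h − (s−f)), so DoF = Df − Dn = 2·s·(s−f)·h / (h² − (s−f)²).
That is a quadratic in h: DoF·h² − 2·s·(s−f)·h − DoF·(s−f)² = 0 ⇒ h = (s−f)·(s + √(s² + DoF²)) / DoF = 520 × (540 + √(540² + 143²)) / 143 = 520 × (540 + 558.613) / 143 ≈ 3995.0 mm.
Then N = f²/(c·h) = 20² / (0.005 × 3995.0) = 400 / 19.975 ≈ 20.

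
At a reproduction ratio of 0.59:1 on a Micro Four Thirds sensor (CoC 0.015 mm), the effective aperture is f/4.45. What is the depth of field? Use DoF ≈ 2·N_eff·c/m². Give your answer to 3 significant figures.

0.384 mm

At magnification m, DoF ≈ 2·N_eff·c/m² = 2 × 4.45 × 0.015 / 0.59² = 0.1335 / 0.3481 ≈ 0.384 mm.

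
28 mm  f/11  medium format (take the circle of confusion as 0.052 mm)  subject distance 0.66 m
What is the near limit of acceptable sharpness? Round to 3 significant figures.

452 mm

Hyperfocal distance H = f²/(N·c) + f = 28²/(11 × 0.052) + 28 = 784/0.572 + 28 ≈ 1398.6 mm ≈ 1.399 m.
Near limit Dn = s·(H − f)/(H + s − 2f) = 660 × (1398.6 − 28) / (1398.6 + 660 − 2 × 28) = 660 × 1370.6 / 2002.6 ≈ 451.71 mm.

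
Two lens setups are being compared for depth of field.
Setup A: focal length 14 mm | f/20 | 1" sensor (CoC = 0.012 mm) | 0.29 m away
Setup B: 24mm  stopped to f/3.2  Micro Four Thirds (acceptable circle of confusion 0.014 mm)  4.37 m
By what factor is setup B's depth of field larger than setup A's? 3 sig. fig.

15.1

Setup A: H = 14²/(20×0.012) + 14 ≈ 830.7 mm; DoF = Df − Dn = 438.04 − 216.75 ≈ 221.29 mm.
Setup B: H = 24²/(3.2×0.014) + 24 ≈ 12881.1 mm; DoF = Df − Dn = 6601.4 − 3266.0 ≈ 3335.4 mm.
Ratio = 3335.4 / 221.29 ≈ 15.1.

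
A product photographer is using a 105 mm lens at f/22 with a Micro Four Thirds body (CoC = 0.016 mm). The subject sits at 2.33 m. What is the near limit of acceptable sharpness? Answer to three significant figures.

2.18 m

Hyperfocal distance H = f²/(N·c) + f = 105²/(22 × 0.016) + 105 = 11025/0.352 + 105 ≈ 31426.0 mm ≈ 31.43 m.
Near limit Dn = s·(H − f)/(H + s − 2f) = 2330 × (31426.0 − 105) / (31426.0 + 2330 − 2 × 105) = 2330 × 31321.0 / 33546.0 ≈ 2175.5 mm ≈ 2.18 m.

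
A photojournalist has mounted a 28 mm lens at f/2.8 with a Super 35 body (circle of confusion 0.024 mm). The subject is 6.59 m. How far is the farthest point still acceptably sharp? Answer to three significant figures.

Hyperfocal distance H = f²/(N·c) + f = 28²/(2.8 × 0.024) + 28 = 784/0.0672 + 28 ≈ 11694.7 mm ≈ 11.69 m.
Far limit Df = s·(H − f)/(H − s) = 6590 × (11694.7 − 28) / (11694.7 − 6590) = 6590 × 11666.7 / 5104.7 ≈ 15061 mm ≈ 15.1 m.

15.1 m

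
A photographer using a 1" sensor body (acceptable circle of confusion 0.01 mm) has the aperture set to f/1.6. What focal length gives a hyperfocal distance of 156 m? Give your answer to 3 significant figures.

From H = f²/(N·c) + f, with f ≪ H: f ≈ √(H·N·c) = √(156000 × 1.6 × 0.01) = √2496.0 ≈ 49.96 mm.
The +f correction barely moves this — solving exactly, f² + N·c·f − N·c·H = 0 ⇒ f = (−N·c + √((N·c)² + 4·N·c·H))/2 = (−0.016 + √9984.0)/2 ≈ 49.952 mm, so f ≈ 50.0 mm.

50.0 mm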